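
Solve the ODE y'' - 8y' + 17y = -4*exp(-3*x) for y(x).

Characteristic equation r² - 8r + 17 = 0 has discriminant (-8)² - 4·(17) = -4 < 0, so r = 4 ± i.
Hence y_h = C1*cos(x)*exp(4*x) + C2*exp(4*x)*sin(x).
Try y_p = A*exp(-3*x). Substituting into the equation and dividing by exp(-3*x) gives A = -2/25, so y_p = -2*exp(-3*x)/25.

y = -2*exp(-3*x)/25 + C1*cos(x)*exp(4*x) + C2*exp(4*x)*sin(x)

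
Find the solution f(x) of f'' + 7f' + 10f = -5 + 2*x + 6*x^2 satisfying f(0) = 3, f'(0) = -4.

Characteristic equation r² + 7r + 10 = 0 factors as (r + 2)(r + 5) = 0, so r = -2, -5.
Hence f_h = C1*exp(-2*x) + C2*exp(-5*x).
For the particular solution try f_p = A0 + A1*x + A2*x^2. Substituting and matching coefficients of each power of x gives A0 = -43/250, A1 = -16/25, A2 = 3/5, so f_p = -43/250 - 16*x/25 + 3*x^2/5.
General solution: f = -43/250 - 16*x/25 + 3*x^2/5 + C1*exp(-2*x) + C2*exp(-5*x).
Apply the initial conditions: f(0) = -43/250 + C1 + C2 = 3 and f'(0) = -16/25 - 5*C2 - 2*C1 = -4. Solving gives C1 = 25/6, C2 = -373/375.

f = -43/250 - 373*exp(-5*x)/375 - 16*x/25 + 3*x**2/5 + 25*exp(-2*x)/6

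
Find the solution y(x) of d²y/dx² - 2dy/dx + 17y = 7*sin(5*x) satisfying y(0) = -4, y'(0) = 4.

Characteristic equation r² - 2r + 17 = 0 has discriminant (-2)² - 4·(17) = -64 < 0, so r = 1 ± 4i.
Hence y_h = C1*cos(4*x)*exp(x) + C2*exp(x)*sin(4*x).
Try y_p = A*cos(5*x) + B*sin(5*x). Substituting and equating the coefficients of cos(5x) and sin(5x) gives A = 35/82, B = -14/41, so y_p = -14*sin(5*x)/41 + 35*cos(5*x)/82.
General solution: y = -14*sin(5*x)/41 + 35*cos(5*x)/82 + C1*cos(4*x)*exp(x) + C2*exp(x)*sin(4*x).
Apply the initial conditions: y(0) = 35/82 + C1 = -4 and y'(0) = -70/41 + C1 + 4*C2 = 4. Solving gives C1 = -363/82, C2 = 831/328.

y = -14*sin(5*x)/41 + 35*cos(5*x)/82 - 363*cos(4*x)*exp(x)/82 + 831*exp(x)*sin(4*x)/328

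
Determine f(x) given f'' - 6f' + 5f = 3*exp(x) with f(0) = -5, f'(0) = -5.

f = -83*exp(x)/16 + 3*exp(5*x)/16 - 3*x*exp(x)/4

Characteristic equation r² - 6r + 5 = 0 factors as (r - 5)(r - 1) = 0, so r = 5, 1.
Hence f_h = C1*exp(5*x) + C2*exp(x).
Since exp(x) solves the homogeneous equation (r = 1 is a root of multiplicity 1), multiply the trial by x. Try f_p = A*x*exp(x). Substituting into the equation and dividing by exp(x) gives A = -3/4, so f_p = -3*x*exp(x)/4.
General solution: f = C1*exp(5*x) + C2*exp(x) - 3*x*exp(x)/4.
Apply the initial conditions: f(0) = C1 + C2 = -5 and f'(0) = -3/4 + C2 + 5*C1 = -5. Solving gives C1 = 3/16, C2 = -83/16.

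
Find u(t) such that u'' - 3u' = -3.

u = C2 + t + C1*exp(3*t)

Characteristic equation r² - 3r = 0 factors as (r - 3)r = 0, so r = 3, 0.
Hence u_h = C1*exp(3*t) + C2.
Since 0 is a characteristic root (multiplicity 1), multiply the polynomial trial by t: try u_p = A0*t. Substituting and matching coefficients of each power of t gives A0 = 1, so u_p = t.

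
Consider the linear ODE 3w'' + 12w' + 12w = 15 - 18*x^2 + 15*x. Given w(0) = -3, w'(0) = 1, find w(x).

Divide through by 3: w'' + 4w' + 4w = 5 - 6*x^2 + 5*x.
Characteristic equation r² + 4r + 4 = 0 has discriminant (4)² - 4·(4) = 0, so r = -2 is a repeated root.
Hence w_h = (C1 + C2*x)*exp(-2*x).
For the particular solution try w_p = A0 + A1*x + A2*x^2. Substituting and matching coefficients of each power of x gives A0 = -9/4, A1 = 17/4, A2 = -3/2, so w_p = -9/4 - 3*x^2/2 + 17*x/4.
General solution: w = -9/4 - 3*x^2/2 + 17*x/4 + C1*exp(-2*x) + C2*x*exp(-2*x).
Apply the initial conditions: w(0) = -9/4 + C1 = -3 and w'(0) = 17/4 + C2 - 2*C1 = 1. Solving gives C1 = -3/4, C2 = -19/4.

w = -9/4 - 3*x**2/2 - 3*exp(-2*x)/4 + 17*x/4 - 19*x*exp(-2*x)/4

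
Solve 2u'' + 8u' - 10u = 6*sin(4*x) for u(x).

u = -63*sin(4*x)/697 - 48*cos(4*x)/697 + C1*exp(-5*x) + C2*exp(x)

Divide through by 2: u'' + 4u' - 5u = 3*sin(4*x).
Characteristic equation r² + 4r - 5 = 0 factors as (r + 5)(r - 1) = 0, so r = -5, 1.
Hence u_h = C1*exp(-5*x) + C2*exp(x).
Try u_p = A*cos(4*x) + B*sin(4*x). Substituting and equating the coefficients of cos(4x) and sin(4x) gives A = -48/697, B = -63/697, so u_p = -63*sin(4*x)/697 - 48*cos(4*x)/697.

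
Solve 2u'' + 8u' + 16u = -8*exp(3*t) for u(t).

u = -4*exp(3*t)/29 + C1*cos(2*t)*exp(-2*t) + C2*exp(-2*t)*sin(2*t)

Divide through by 2: u'' + 4u' + 8u = -4*exp(3*t).
Characteristic equation r² + 4r + 8 = 0 has discriminant (4)² - 4·(8) = -16 < 0, so r = -2 ± 2i.
Hence u_h = C1*cos(2*t)*exp(-2*t) + C2*exp(-2*t)*sin(2*t).
Try u_p = A*exp(3*t). Substituting into the equation and dividing by exp(3*t) gives A = -4/29, so u_p = -4*exp(3*t)/29.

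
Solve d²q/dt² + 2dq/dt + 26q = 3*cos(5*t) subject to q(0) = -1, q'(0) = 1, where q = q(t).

q = 3*cos(5*t)/101 + 30*sin(5*t)/101 - 153*exp(-t)*sin(5*t)/505 - 104*cos(5*t)*exp(-t)/101

Characteristic equation r² + 2r + 26 = 0 has discriminant (2)² - 4·(26) = -100 < 0, so r = -1 ± 5i.
Hence q_h = C1*cos(5*t)*exp(-t) + C2*exp(-t)*sin(5*t).
Try q_p = A*cos(5*t) + B*sin(5*t). Substituting and equating the coefficients of cos(5t) and sin(5t) gives A = 3/101, B = 30/101, so q_p = 3*cos(5*t)/101 + 30*sin(5*t)/101.
General solution: q = 3*cos(5*t)/101 + 30*sin(5*t)/101 + C1*cos(5*t)*exp(-t) + C2*exp(-t)*sin(5*t).
Apply the initial conditions: q(0) = 3/101 + C1 = -1 and q'(0) = 150/101 - C1 + 5*C2 = 1. Solving gives C1 = -104/101, C2 = -153/505.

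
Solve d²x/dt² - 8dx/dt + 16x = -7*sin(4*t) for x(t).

Characteristic equation r² - 8r + 16 = 0 has discriminant (-8)² - 4·(16) = 0, so r = 4 is a repeated root.
Hence x_h = (C1 + C2*t)*exp(4*t).
Try x_p = A*cos(4*t) + B*sin(4*t). Substituting and equating the coefficients of cos(4t) and sin(4t) gives A = -7/32, B = 0, so x_p = -7*cos(4*t)/32.

x = -7*cos(4*t)/32 + C1*exp(4*t) + C2*t*exp(4*t)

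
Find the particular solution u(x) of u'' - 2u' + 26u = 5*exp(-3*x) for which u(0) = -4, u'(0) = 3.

u = 5*exp(-3*x)/41 - 169*cos(5*x)*exp(x)/41 + 307*exp(x)*sin(5*x)/205

Characteristic equation r² - 2r + 26 = 0 has discriminant (-2)² - 4·(26) = -100 < 0, so r = 1 ± 5i.
Hence u_h = C1*cos(5*x)*exp(x) + C2*exp(x)*sin(5*x).
Try u_p = A*exp(-3*x). Substituting into the equation and dividing by exp(-3*x) gives A = 5/41, so u_p = 5*exp(-3*x)/41.
General solution: u = 5*exp(-3*x)/41 + C1*cos(5*x)*exp(x) + C2*exp(x)*sin(5*x).
Apply the initial conditions: u(0) = 5/41 + C1 = -4 and u'(0) = -15/41 + C1 + 5*C2 = 3. Solving gives C1 = -169/41, C2 = 307/205.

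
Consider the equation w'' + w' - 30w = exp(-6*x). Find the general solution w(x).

Characteristic equation r² + r - 30 = 0 factors as (r - 5)(r + 6) = 0, so r = 5, -6.
Hence w_h = C1*exp(5*x) + C2*exp(-6*x).
Since exp(-6*x) solves the homogeneous equation (r = -6 is a root of multiplicity 1), multiply the trial by x. Try w_p = A*x*exp(-6*x). Substituting into the equation and dividing by exp(-6*x) gives A = -1/11, so w_p = -x*exp(-6*x)/11.

w = C1*exp(5*x) + C2*exp(-6*x) - x*exp(-6*x)/11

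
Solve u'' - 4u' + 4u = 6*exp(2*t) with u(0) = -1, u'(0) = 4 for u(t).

u = -exp(2*t) + 3*t**2*exp(2*t) + 6*t*exp(2*t)

Characteristic equation r² - 4r + 4 = 0 has discriminant (-4)² - 4·(4) = 0, so r = 2 is a repeated root.
Hence u_h = (C1 + C2*t)*exp(2*t).
Since exp(2*t) solves the homogeneous equation (r = 2 is a root of multiplicity 2), multiply the trial by t^2. Try u_p = A*t^2*exp(2*t). Substituting into the equation and dividing by exp(2*t) gives A = 3, so u_p = 3*t^2*exp(2*t).
General solution: u = C1*exp(2*t) + 3*t^2*exp(2*t) + C2*t*exp(2*t).
Apply the initial conditions: u(0) = C1 = -1 and u'(0) = C2 + 2*C1 = 4. Solving gives C1 = -1, C2 = 6.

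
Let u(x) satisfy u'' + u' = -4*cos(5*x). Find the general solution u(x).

Characteristic equation r² + r = 0 factors as (r + 1)r = 0, so r = -1, 0.
Hence u_h = C1*exp(-x) + C2.
Try u_p = A*cos(5*x) + B*sin(5*x). Substituting and equating the coefficients of cos(5x) and sin(5x) gives A = 2/13, B = -2/65, so u_p = -2*sin(5*x)/65 + 2*cos(5*x)/13.

u = C2 - 2*sin(5*x)/65 + 2*cos(5*x)/13 + C1*exp(-x)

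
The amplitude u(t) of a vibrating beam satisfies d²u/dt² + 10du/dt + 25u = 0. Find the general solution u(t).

u = C1*exp(-5*t) + C2*t*exp(-5*t)

Characteristic equation r² + 10r + 25 = 0 has discriminant (10)² - 4·(25) = 0, so r = -5 is a repeated root.
Hence u_h = (C1 + C2*t)*exp(-5*t).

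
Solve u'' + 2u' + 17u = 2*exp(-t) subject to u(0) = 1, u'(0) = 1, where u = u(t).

u = exp(-t)/8 + exp(-t)*sin(4*t)/2 + 7*cos(4*t)*exp(-t)/8

Characteristic equation r² + 2r + 17 = 0 has discriminant (2)² - 4·(17) = -64 < 0, so r = -1 ± 4i.
Hence u_h = C1*cos(4*t)*exp(-t) + C2*exp(-t)*sin(4*t).
Try u_p = A*exp(-t). Substituting into the equation and dividing by exp(-t) gives A = 1/8, so u_p = exp(-t)/8.
General solution: u = exp(-t)/8 + C1*cos(4*t)*exp(-t) + C2*exp(-t)*sin(4*t).
Apply the initial conditions: u(0) = 1/8 + C1 = 1 and u'(0) = -1/8 - C1 + 4*C2 = 1. Solving gives C1 = 7/8, C2 = 1/2.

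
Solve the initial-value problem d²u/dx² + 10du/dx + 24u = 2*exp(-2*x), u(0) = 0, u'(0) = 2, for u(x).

u = exp(-4*x)/2 - 3*exp(-6*x)/4 + exp(-2*x)/4

Characteristic equation r² + 10r + 24 = 0 factors as (r + 6)(r + 4) = 0, so r = -6, -4.
Hence u_h = C1*exp(-6*x) + C2*exp(-4*x).
Try u_p = A*exp(-2*x). Substituting into the equation and dividing by exp(-2*x) gives A = 1/4, so u_p = exp(-2*x)/4.
General solution: u = exp(-2*x)/4 + C1*exp(-6*x) + C2*exp(-4*x).
Apply the initial conditions: u(0) = 1/4 + C1 + C2 = 0 and u'(0) = -1/2 - 6*C1 - 4*C2 = 2. Solving gives C1 = -3/4, C2 = 1/2.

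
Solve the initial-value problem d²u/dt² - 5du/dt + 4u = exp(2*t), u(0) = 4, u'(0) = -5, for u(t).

u = -17*exp(4*t)/6 - exp(2*t)/2 + 22*exp(t)/3

Characteristic equation r² - 5r + 4 = 0 factors as (r - 1)(r - 4) = 0, so r = 1, 4.
Hence u_h = C1*exp(t) + C2*exp(4*t).
Try u_p = A*exp(2*t). Substituting into the equation and dividing by exp(2*t) gives A = -1/2, so u_p = -exp(2*t)/2.
General solution: u = -exp(2*t)/2 + C1*exp(t) + C2*exp(4*t).
Apply the initial conditions: u(0) = -1/2 + C1 + C2 = 4 and u'(0) = -1 + C1 + 4*C2 = -5. Solving gives C1 = 22/3, C2 = -17/6.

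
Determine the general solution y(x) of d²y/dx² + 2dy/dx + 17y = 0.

Characteristic equation r² + 2r + 17 = 0 has discriminant (2)² - 4·(17) = -64 < 0, so r = -1 ± 4i.
Hence y_h = C1*cos(4*x)*exp(-x) + C2*exp(-x)*sin(4*x).

y = C1*cos(4*x)*exp(-x) + C2*exp(-x)*sin(4*x)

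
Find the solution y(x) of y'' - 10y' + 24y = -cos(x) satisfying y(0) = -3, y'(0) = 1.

y = -319*exp(4*x)/34 - 23*cos(x)/629 + 10*sin(x)/629 + 475*exp(6*x)/74

Characteristic equation r² - 10r + 24 = 0 factors as (r - 6)(r - 4) = 0, so r = 6, 4.
Hence y_h = C1*exp(6*x) + C2*exp(4*x).
Try y_p = A*cos(x) + B*sin(x). Substituting and equating the coefficients of cos(x) and sin(x) gives A = -23/629, B = 10/629, so y_p = -23*cos(x)/629 + 10*sin(x)/629.
General solution: y = -23*cos(x)/629 + 10*sin(x)/629 + C1*exp(6*x) + C2*exp(4*x).
Apply the initial conditions: y(0) = -23/629 + C1 + C2 = -3 and y'(0) = 10/629 + 4*C2 + 6*C1 = 1. Solving gives C1 = 475/74, C2 = -319/34.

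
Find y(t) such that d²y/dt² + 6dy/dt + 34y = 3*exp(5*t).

y = 3*exp(5*t)/89 + C1*cos(5*t)*exp(-3*t) + C2*exp(-3*t)*sin(5*t)

Characteristic equation r² + 6r + 34 = 0 has discriminant (6)² - 4·(34) = -100 < 0, so r = -3 ± 5i.
Hence y_h = C1*cos(5*t)*exp(-3*t) + C2*exp(-3*t)*sin(5*t).
Try y_p = A*exp(5*t). Substituting into the equation and dividing by exp(5*t) gives A = 3/89, so y_p = 3*exp(5*t)/89.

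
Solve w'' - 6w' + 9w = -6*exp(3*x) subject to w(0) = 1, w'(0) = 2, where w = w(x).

w = -x*exp(3*x) - 3*x**2*exp(3*x) + exp(3*x)

Characteristic equation r² - 6r + 9 = 0 has discriminant (-6)² - 4·(9) = 0, so r = 3 is a repeated root.
Hence w_h = (C1 + C2*x)*exp(3*x).
Since exp(3*x) solves the homogeneous equation (r = 3 is a root of multiplicity 2), multiply the trial by x^2. Try w_p = A*x^2*exp(3*x). Substituting into the equation and dividing by exp(3*x) gives A = -3, so w_p = -3*x^2*exp(3*x).
General solution: w = C1*exp(3*x) - 3*x^2*exp(3*x) + C2*x*exp(3*x).
Apply the initial conditions: w(0) = C1 = 1 and w'(0) = C2 + 3*C1 = 2. Solving gives C1 = 1, C2 = -1.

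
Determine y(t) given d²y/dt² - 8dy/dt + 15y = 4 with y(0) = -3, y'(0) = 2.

Characteristic equation r² - 8r + 15 = 0 factors as (r - 3)(r - 5) = 0, so r = 3, 5.
Hence y_h = C1*exp(3*t) + C2*exp(5*t).
For the particular solution try y_p = A0. Substituting and matching coefficients of each power of t gives A0 = 4/15, so y_p = 4/15.
General solution: y = 4/15 + C1*exp(3*t) + C2*exp(5*t).
Apply the initial conditions: y(0) = 4/15 + C1 + C2 = -3 and y'(0) = 3*C1 + 5*C2 = 2. Solving gives C1 = -55/6, C2 = 59/10.

y = 4/15 - 55*exp(3*t)/6 + 59*exp(5*t)/10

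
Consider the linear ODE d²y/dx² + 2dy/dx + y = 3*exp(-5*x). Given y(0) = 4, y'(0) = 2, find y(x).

y = 3*exp(-5*x)/16 + 61*exp(-x)/16 + 27*x*exp(-x)/4

Characteristic equation r² + 2r + 1 = 0 has discriminant (2)² - 4·(1) = 0, so r = -1 is a repeated root.
Hence y_h = (C1 + C2*x)*exp(-x).
Try y_p = A*exp(-5*x). Substituting into the equation and dividing by exp(-5*x) gives A = 3/16, so y_p = 3*exp(-5*x)/16.
General solution: y = 3*exp(-5*x)/16 + C1*exp(-x) + C2*x*exp(-x).
Apply the initial conditions: y(0) = 3/16 + C1 = 4 and y'(0) = -15/16 + C2 - C1 = 2. Solving gives C1 = 61/16, C2 = 27/4.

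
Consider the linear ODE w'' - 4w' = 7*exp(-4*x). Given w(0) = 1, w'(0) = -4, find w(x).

w = 25/16 - 25*exp(4*x)/32 + 7*exp(-4*x)/32

Characteristic equation r² - 4r = 0 factors as (r - 4)r = 0, so r = 4, 0.
Hence w_h = C1*exp(4*x) + C2.
Try w_p = A*exp(-4*x). Substituting into the equation and dividing by exp(-4*x) gives A = 7/32, so w_p = 7*exp(-4*x)/32.
General solution: w = C2 + 7*exp(-4*x)/32 + C1*exp(4*x).
Apply the initial conditions: w(0) = 7/32 + C1 + C2 = 1 and w'(0) = -7/8 + 4*C1 = -4. Solving gives C1 = -25/32, C2 = 25/16.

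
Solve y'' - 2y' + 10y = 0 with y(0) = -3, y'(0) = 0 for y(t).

Characteristic equation r² - 2r + 10 = 0 has discriminant (-2)² - 4·(10) = -36 < 0, so r = 1 ± 3i.
Hence y_h = C1*cos(3*t)*exp(t) + C2*exp(t)*sin(3*t).
Apply the initial conditions: y(0) = C1 = -3 and y'(0) = C1 + 3*C2 = 0. Solving gives C1 = -3, C2 = 1.

y = exp(t)*sin(3*t) - 3*cos(3*t)*exp(t)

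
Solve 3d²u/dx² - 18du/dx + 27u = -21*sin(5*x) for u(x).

u = -105*cos(5*x)/578 + 28*sin(5*x)/289 + C1*exp(3*x) + C2*x*exp(3*x)

Divide through by 3: u'' - 6u' + 9u = -7*sin(5*x).
Characteristic equation r² - 6r + 9 = 0 has discriminant (-6)² - 4·(9) = 0, so r = 3 is a repeated root.
Hence u_h = (C1 + C2*x)*exp(3*x).
Try u_p = A*cos(5*x) + B*sin(5*x). Substituting and equating the coefficients of cos(5x) and sin(5x) gives A = -105/578, B = 28/289, so u_p = -105*cos(5*x)/578 + 28*sin(5*x)/289.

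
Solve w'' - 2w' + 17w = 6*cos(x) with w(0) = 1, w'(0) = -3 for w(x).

w = -3*sin(x)/65 + 24*cos(x)/65 - 233*exp(x)*sin(4*x)/260 + 41*cos(4*x)*exp(x)/65

Characteristic equation r² - 2r + 17 = 0 has discriminant (-2)² - 4·(17) = -64 < 0, so r = 1 ± 4i.
Hence w_h = C1*cos(4*x)*exp(x) + C2*exp(x)*sin(4*x).
Try w_p = A*cos(x) + B*sin(x). Substituting and equating the coefficients of cos(x) and sin(x) gives A = 24/65, B = -3/65, so w_p = -3*sin(x)/65 + 24*cos(x)/65.
General solution: w = -3*sin(x)/65 + 24*cos(x)/65 + C1*cos(4*x)*exp(x) + C2*exp(x)*sin(4*x).
Apply the initial conditions: w(0) = 24/65 + C1 = 1 and w'(0) = -3/65 + C1 + 4*C2 = -3. Solving gives C1 = 41/65, C2 = -233/260.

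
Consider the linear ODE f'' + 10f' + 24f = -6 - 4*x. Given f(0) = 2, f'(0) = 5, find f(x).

f = -13/72 - 125*exp(-6*x)/18 - x/6 + 73*exp(-4*x)/8

Characteristic equation r² + 10r + 24 = 0 factors as (r + 4)(r + 6) = 0, so r = -4, -6.
Hence f_h = C1*exp(-4*x) + C2*exp(-6*x).
For the particular solution try f_p = A0 + A1*x. Substituting and matching coefficients of each power of x gives A0 = -13/72, A1 = -1/6, so f_p = -13/72 - x/6.
General solution: f = -13/72 - x/6 + C1*exp(-4*x) + C2*exp(-6*x).
Apply the initial conditions: f(0) = -13/72 + C1 + C2 = 2 and f'(0) = -1/6 - 6*C2 - 4*C1 = 5. Solving gives C1 = 73/8, C2 = -125/18.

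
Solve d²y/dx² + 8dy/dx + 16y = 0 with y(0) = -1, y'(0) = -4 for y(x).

y = -exp(-4*x) - 8*x*exp(-4*x)

Characteristic equation r² + 8r + 16 = 0 has discriminant (8)² - 4·(16) = 0, so r = -4 is a repeated root.
Hence y_h = (C1 + C2*x)*exp(-4*x).
Apply the initial conditions: y(0) = C1 = -1 and y'(0) = C2 - 4*C1 = -4. Solving gives C1 = -1, C2 = -8.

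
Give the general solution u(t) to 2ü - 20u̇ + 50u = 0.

Divide through by 2: u'' - 10u' + 25u = 0.
Characteristic equation r² - 10r + 25 = 0 has discriminant (-10)² - 4·(25) = 0, so r = 5 is a repeated root.
Hence u_h = (C1 + C2*t)*exp(5*t).

u = C1*exp(5*t) + C2*t*exp(5*t)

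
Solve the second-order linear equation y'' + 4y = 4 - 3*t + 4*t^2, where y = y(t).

y = 1/2 + t**2 - 3*t/4 + C1*cos(2*t) + C2*sin(2*t)

Characteristic equation r² + 4 = 0 has discriminant (0)² - 4·(4) = -16 < 0, so r = ± 2i.
Hence y_h = C1*cos(2*t) + C2*sin(2*t).
For the particular solution try y_p = A0 + A1*t + A2*t^2. Substituting and matching coefficients of each power of t gives A0 = 1/2, A1 = -3/4, A2 = 1, so y_p = 1/2 + t^2 - 3*t/4.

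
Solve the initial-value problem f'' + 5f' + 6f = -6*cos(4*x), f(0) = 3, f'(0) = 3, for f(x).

Characteristic equation r² + 5r + 6 = 0 factors as (r + 2)(r + 3) = 0, so r = -2, -3.
Hence f_h = C1*exp(-2*x) + C2*exp(-3*x).
Try f_p = A*cos(4*x) + B*sin(4*x). Substituting and equating the coefficients of cos(4x) and sin(4x) gives A = 3/25, B = -6/25, so f_p = -6*sin(4*x)/25 + 3*cos(4*x)/25.
General solution: f = -6*sin(4*x)/25 + 3*cos(4*x)/25 + C1*exp(-2*x) + C2*exp(-3*x).
Apply the initial conditions: f(0) = 3/25 + C1 + C2 = 3 and f'(0) = -24/25 - 3*C2 - 2*C1 = 3. Solving gives C1 = 63/5, C2 = -243/25.

f = -243*exp(-3*x)/25 - 6*sin(4*x)/25 + 3*cos(4*x)/25 + 63*exp(-2*x)/5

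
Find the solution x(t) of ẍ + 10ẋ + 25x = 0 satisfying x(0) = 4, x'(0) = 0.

x = 4*exp(-5*t) + 20*t*exp(-5*t)

Characteristic equation r² + 10r + 25 = 0 has discriminant (10)² - 4·(25) = 0, so r = -5 is a repeated root.
Hence x_h = (C1 + C2*t)*exp(-5*t).
Apply the initial conditions: x(0) = C1 = 4 and x'(0) = C2 - 5*C1 = 0. Solving gives C1 = 4, C2 = 20.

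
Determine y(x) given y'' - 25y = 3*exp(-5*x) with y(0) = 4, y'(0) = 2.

Characteristic equation r² - 25 = 0 factors as (r - 5)(r + 5) = 0, so r = 5, -5.
Hence y_h = C1*exp(5*x) + C2*exp(-5*x).
Since exp(-5*x) solves the homogeneous equation (r = -5 is a root of multiplicity 1), multiply the trial by x. Try y_p = A*x*exp(-5*x). Substituting into the equation and dividing by exp(-5*x) gives A = -3/10, so y_p = -3*x*exp(-5*x)/10.
General solution: y = C1*exp(5*x) + C2*exp(-5*x) - 3*x*exp(-5*x)/10.
Apply the initial conditions: y(0) = C1 + C2 = 4 and y'(0) = -3/10 - 5*C2 + 5*C1 = 2. Solving gives C1 = 223/100, C2 = 177/100.

y = 177*exp(-5*x)/100 + 223*exp(5*x)/100 - 3*x*exp(-5*x)/10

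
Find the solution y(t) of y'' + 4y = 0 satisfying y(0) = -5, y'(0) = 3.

y = -5*cos(2*t) + 3*sin(2*t)/2

Characteristic equation r² + 4 = 0 has discriminant (0)² - 4·(4) = -16 < 0, so r = ± 2i.
Hence y_h = C1*cos(2*t) + C2*sin(2*t).
Apply the initial conditions: y(0) = C1 = -5 and y'(0) = 2*C2 = 3. Solving gives C1 = -5, C2 = 3/2.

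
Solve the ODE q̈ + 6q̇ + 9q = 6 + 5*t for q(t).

Characteristic equation r² + 6r + 9 = 0 has discriminant (6)² - 4·(9) = 0, so r = -3 is a repeated root.
Hence q_h = (C1 + C2*t)*exp(-3*t).
For the particular solution try q_p = A0 + A1*t. Substituting and matching coefficients of each power of t gives A0 = 8/27, A1 = 5/9, so q_p = 8/27 + 5*t/9.

q = 8/27 + 5*t/9 + C1*exp(-3*t) + C2*t*exp(-3*t)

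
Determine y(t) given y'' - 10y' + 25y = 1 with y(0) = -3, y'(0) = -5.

Characteristic equation r² - 10r + 25 = 0 has discriminant (-10)² - 4·(25) = 0, so r = 5 is a repeated root.
Hence y_h = (C1 + C2*t)*exp(5*t).
For the particular solution try y_p = A0. Substituting and matching coefficients of each power of t gives A0 = 1/25, so y_p = 1/25.
General solution: y = 1/25 + C1*exp(5*t) + C2*t*exp(5*t).
Apply the initial conditions: y(0) = 1/25 + C1 = -3 and y'(0) = C2 + 5*C1 = -5. Solving gives C1 = -76/25, C2 = 51/5.

y = 1/25 - 76*exp(5*t)/25 + 51*t*exp(5*t)/5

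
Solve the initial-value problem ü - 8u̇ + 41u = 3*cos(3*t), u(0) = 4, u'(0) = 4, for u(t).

Characteristic equation r² - 8r + 41 = 0 has discriminant (-8)² - 4·(41) = -100 < 0, so r = 4 ± 5i.
Hence u_h = C1*cos(5*t)*exp(4*t) + C2*exp(4*t)*sin(5*t).
Try u_p = A*cos(3*t) + B*sin(3*t). Substituting and equating the coefficients of cos(3t) and sin(3t) gives A = 3/50, B = -9/200, so u_p = -9*sin(3*t)/200 + 3*cos(3*t)/50.
General solution: u = -9*sin(3*t)/200 + 3*cos(3*t)/50 + C1*cos(5*t)*exp(4*t) + C2*exp(4*t)*sin(5*t).
Apply the initial conditions: u(0) = 3/50 + C1 = 4 and u'(0) = -27/200 + 4*C1 + 5*C2 = 4. Solving gives C1 = 197/50, C2 = -93/40.

u = -9*sin(3*t)/200 + 3*cos(3*t)/50 - 93*exp(4*t)*sin(5*t)/40 + 197*cos(5*t)*exp(4*t)/50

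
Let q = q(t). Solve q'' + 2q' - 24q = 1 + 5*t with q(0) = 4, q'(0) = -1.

Characteristic equation r² + 2r - 24 = 0 factors as (r - 4)(r + 6) = 0, so r = 4, -6.
Hence q_h = C1*exp(4*t) + C2*exp(-6*t).
For the particular solution try q_p = A0 + A1*t. Substituting and matching coefficients of each power of t gives A0 = -17/288, A1 = -5/24, so q_p = -17/288 - 5*t/24.
General solution: q = -17/288 - 5*t/24 + C1*exp(4*t) + C2*exp(-6*t).
Apply the initial conditions: q(0) = -17/288 + C1 + C2 = 4 and q'(0) = -5/24 - 6*C2 + 4*C1 = -1. Solving gives C1 = 377/160, C2 = 613/360.

q = -17/288 - 5*t/24 + 377*exp(4*t)/160 + 613*exp(-6*t)/360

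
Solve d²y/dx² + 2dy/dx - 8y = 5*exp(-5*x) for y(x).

Characteristic equation r² + 2r - 8 = 0 factors as (r - 2)(r + 4) = 0, so r = 2, -4.
Hence y_h = C1*exp(2*x) + C2*exp(-4*x).
Try y_p = A*exp(-5*x). Substituting into the equation and dividing by exp(-5*x) gives A = 5/7, so y_p = 5*exp(-5*x)/7.

y = 5*exp(-5*x)/7 + C1*exp(2*x) + C2*exp(-4*x)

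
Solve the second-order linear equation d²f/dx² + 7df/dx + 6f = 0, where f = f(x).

f = C1*exp(-x) + C2*exp(-6*x)

Characteristic equation r² + 7r + 6 = 0 factors as (r + 1)(r + 6) = 0, so r = -1, -6.
Hence f_h = C1*exp(-x) + C2*exp(-6*x).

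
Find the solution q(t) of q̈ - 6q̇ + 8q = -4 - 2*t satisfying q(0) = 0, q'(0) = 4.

Characteristic equation r² - 6r + 8 = 0 factors as (r - 4)(r - 2) = 0, so r = 4, 2.
Hence q_h = C1*exp(4*t) + C2*exp(2*t).
For the particular solution try q_p = A0 + A1*t. Substituting and matching coefficients of each power of t gives A0 = -11/16, A1 = -1/4, so q_p = -11/16 - t/4.
General solution: q = -11/16 - t/4 + C1*exp(4*t) + C2*exp(2*t).
Apply the initial conditions: q(0) = -11/16 + C1 + C2 = 0 and q'(0) = -1/4 + 2*C2 + 4*C1 = 4. Solving gives C1 = 23/16, C2 = -3/4.

q = -11/16 - 3*exp(2*t)/4 - t/4 + 23*exp(4*t)/16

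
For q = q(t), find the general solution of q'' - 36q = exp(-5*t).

q = -exp(-5*t)/11 + C1*exp(-6*t) + C2*exp(6*t)

Characteristic equation r² - 36 = 0 factors as (r + 6)(r - 6) = 0, so r = -6, 6.
Hence q_h = C1*exp(-6*t) + C2*exp(6*t).
Try q_p = A*exp(-5*t). Substituting into the equation and dividing by exp(-5*t) gives A = -1/11, so q_p = -exp(-5*t)/11.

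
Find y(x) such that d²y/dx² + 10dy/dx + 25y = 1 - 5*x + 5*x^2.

Characteristic equation r² + 10r + 25 = 0 has discriminant (10)² - 4·(25) = 0, so r = -5 is a repeated root.
Hence y_h = (C1 + C2*x)*exp(-5*x).
For the particular solution try y_p = A0 + A1*x + A2*x^2. Substituting and matching coefficients of each power of x gives A0 = 21/125, A1 = -9/25, A2 = 1/5, so y_p = 21/125 - 9*x/25 + x^2/5.

y = 21/125 - 9*x/25 + x**2/5 + C1*exp(-5*x) + C2*x*exp(-5*x)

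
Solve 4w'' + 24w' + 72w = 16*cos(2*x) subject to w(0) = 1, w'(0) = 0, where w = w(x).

Divide through by 4: w'' + 6w' + 18w = 4*cos(2*x).
Characteristic equation r² + 6r + 18 = 0 has discriminant (6)² - 4·(18) = -36 < 0, so r = -3 ± 3i.
Hence w_h = C1*cos(3*x)*exp(-3*x) + C2*exp(-3*x)*sin(3*x).
Try w_p = A*cos(2*x) + B*sin(2*x). Substituting and equating the coefficients of cos(2x) and sin(2x) gives A = 14/85, B = 12/85, so w_p = 12*sin(2*x)/85 + 14*cos(2*x)/85.
General solution: w = 12*sin(2*x)/85 + 14*cos(2*x)/85 + C1*cos(3*x)*exp(-3*x) + C2*exp(-3*x)*sin(3*x).
Apply the initial conditions: w(0) = 14/85 + C1 = 1 and w'(0) = 24/85 - 3*C1 + 3*C2 = 0. Solving gives C1 = 71/85, C2 = 63/85.

w = 12*sin(2*x)/85 + 14*cos(2*x)/85 + 63*exp(-3*x)*sin(3*x)/85 + 71*cos(3*x)*exp(-3*x)/85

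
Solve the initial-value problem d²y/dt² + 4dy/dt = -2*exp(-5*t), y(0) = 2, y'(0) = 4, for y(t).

y = 29/10 - 2*exp(-5*t)/5 - exp(-4*t)/2

Characteristic equation r² + 4r = 0 factors as (r + 4)r = 0, so r = -4, 0.
Hence y_h = C1*exp(-4*t) + C2.
Try y_p = A*exp(-5*t). Substituting into the equation and dividing by exp(-5*t) gives A = -2/5, so y_p = -2*exp(-5*t)/5.
General solution: y = C2 - 2*exp(-5*t)/5 + C1*exp(-4*t).
Apply the initial conditions: y(0) = -2/5 + C1 + C2 = 2 and y'(0) = 2 - 4*C1 = 4. Solving gives C1 = -1/2, C2 = 29/10.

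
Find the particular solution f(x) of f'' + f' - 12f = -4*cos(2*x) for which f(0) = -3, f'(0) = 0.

f = -24*exp(3*x)/13 - 7*exp(-4*x)/5 - 2*sin(2*x)/65 + 16*cos(2*x)/65

Characteristic equation r² + r - 12 = 0 factors as (r - 3)(r + 4) = 0, so r = 3, -4.
Hence f_h = C1*exp(3*x) + C2*exp(-4*x).
Try f_p = A*cos(2*x) + B*sin(2*x). Substituting and equating the coefficients of cos(2x) and sin(2x) gives A = 16/65, B = -2/65, so f_p = -2*sin(2*x)/65 + 16*cos(2*x)/65.
General solution: f = -2*sin(2*x)/65 + 16*cos(2*x)/65 + C1*exp(3*x) + C2*exp(-4*x).
Apply the initial conditions: f(0) = 16/65 + C1 + C2 = -3 and f'(0) = -4/65 - 4*C2 + 3*C1 = 0. Solving gives C1 = -24/13, C2 = -7/5.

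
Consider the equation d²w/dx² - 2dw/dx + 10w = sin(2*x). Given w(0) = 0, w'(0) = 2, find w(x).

w = cos(2*x)/13 + 3*sin(2*x)/26 - cos(3*x)*exp(x)/13 + 8*exp(x)*sin(3*x)/13

Characteristic equation r² - 2r + 10 = 0 has discriminant (-2)² - 4·(10) = -36 < 0, so r = 1 ± 3i.
Hence w_h = C1*cos(3*x)*exp(x) + C2*exp(x)*sin(3*x).
Try w_p = A*cos(2*x) + B*sin(2*x). Substituting and equating the coefficients of cos(2x) and sin(2x) gives A = 1/13, B = 3/26, so w_p = cos(2*x)/13 + 3*sin(2*x)/26.
General solution: w = cos(2*x)/13 + 3*sin(2*x)/26 + C1*cos(3*x)*exp(x) + C2*exp(x)*sin(3*x).
Apply the initial conditions: w(0) = 1/13 + C1 = 0 and w'(0) = 3/13 + C1 + 3*C2 = 2. Solving gives C1 = -1/13, C2 = 8/13.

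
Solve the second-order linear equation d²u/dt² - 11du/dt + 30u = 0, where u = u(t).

Characteristic equation r² - 11r + 30 = 0 factors as (r - 5)(r - 6) = 0, so r = 5, 6.
Hence u_h = C1*exp(5*t) + C2*exp(6*t).

u = C1*exp(5*t) + C2*exp(6*t)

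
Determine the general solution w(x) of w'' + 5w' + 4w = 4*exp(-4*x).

Characteristic equation r² + 5r + 4 = 0 factors as (r + 4)(r + 1) = 0, so r = -4, -1.
Hence w_h = C1*exp(-4*x) + C2*exp(-x).
Since exp(-4*x) solves the homogeneous equation (r = -4 is a root of multiplicity 1), multiply the trial by x. Try w_p = A*x*exp(-4*x). Substituting into the equation and dividing by exp(-4*x) gives A = -4/3, so w_p = -4*x*exp(-4*x)/3.

w = C1*exp(-4*x) + C2*exp(-x) - 4*x*exp(-4*x)/3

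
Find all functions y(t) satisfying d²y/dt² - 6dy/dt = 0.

Characteristic equation r² - 6r = 0 factors as (r - 6)r = 0, so r = 6, 0.
Hence y_h = C1*exp(6*t) + C2.

y = C2 + C1*exp(6*t)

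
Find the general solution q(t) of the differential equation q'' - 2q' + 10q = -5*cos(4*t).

q = 2*sin(4*t)/5 + 3*cos(4*t)/10 + C1*cos(3*t)*exp(t) + C2*exp(t)*sin(3*t)

Characteristic equation r² - 2r + 10 = 0 has discriminant (-2)² - 4·(10) = -36 < 0, so r = 1 ± 3i.
Hence q_h = C1*cos(3*t)*exp(t) + C2*exp(t)*sin(3*t).
Try q_p = A*cos(4*t) + B*sin(4*t). Substituting and equating the coefficients of cos(4t) and sin(4t) gives A = 3/10, B = 2/5, so q_p = 2*sin(4*t)/5 + 3*cos(4*t)/10.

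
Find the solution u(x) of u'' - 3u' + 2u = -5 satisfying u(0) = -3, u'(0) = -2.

Characteristic equation r² - 3r + 2 = 0 factors as (r - 2)(r - 1) = 0, so r = 2, 1.
Hence u_h = C1*exp(2*x) + C2*exp(x).
For the particular solution try u_p = A0. Substituting and matching coefficients of each power of x gives A0 = -5/2, so u_p = -5/2.
General solution: u = -5/2 + C1*exp(2*x) + C2*exp(x).
Apply the initial conditions: u(0) = -5/2 + C1 + C2 = -3 and u'(0) = C2 + 2*C1 = -2. Solving gives C1 = -3/2, C2 = 1.

u = -5/2 - 3*exp(2*x)/2 + exp(x)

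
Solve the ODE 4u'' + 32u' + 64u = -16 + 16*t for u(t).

u = -3/8 + t/4 + C1*exp(-4*t) + C2*t*exp(-4*t)

Divide through by 4: u'' + 8u' + 16u = -4 + 4*t.
Characteristic equation r² + 8r + 16 = 0 has discriminant (8)² - 4·(16) = 0, so r = -4 is a repeated root.
Hence u_h = (C1 + C2*t)*exp(-4*t).
For the particular solution try u_p = A0 + A1*t. Substituting and matching coefficients of each power of t gives A0 = -3/8, A1 = 1/4, so u_p = -3/8 + t/4.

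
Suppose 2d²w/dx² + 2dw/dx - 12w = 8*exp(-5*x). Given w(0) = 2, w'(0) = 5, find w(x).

w = -3*exp(-3*x)/5 + 2*exp(-5*x)/7 + 81*exp(2*x)/35

Divide through by 2: w'' + w' - 6w = 4*exp(-5*x).
Characteristic equation r² + r - 6 = 0 factors as (r - 2)(r + 3) = 0, so r = 2, -3.
Hence w_h = C1*exp(2*x) + C2*exp(-3*x).
Try w_p = A*exp(-5*x). Substituting into the equation and dividing by exp(-5*x) gives A = 2/7, so w_p = 2*exp(-5*x)/7.
General solution: w = 2*exp(-5*x)/7 + C1*exp(2*x) + C2*exp(-3*x).
Apply the initial conditions: w(0) = 2/7 + C1 + C2 = 2 and w'(0) = -10/7 - 3*C2 + 2*C1 = 5. Solving gives C1 = 81/35, C2 = -3/5.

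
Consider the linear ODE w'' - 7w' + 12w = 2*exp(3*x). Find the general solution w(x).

Characteristic equation r² - 7r + 12 = 0 factors as (r - 4)(r - 3) = 0, so r = 4, 3.
Hence w_h = C1*exp(4*x) + C2*exp(3*x).
Since exp(3*x) solves the homogeneous equation (r = 3 is a root of multiplicity 1), multiply the trial by x. Try w_p = A*x*exp(3*x). Substituting into the equation and dividing by exp(3*x) gives A = -2, so w_p = -2*x*exp(3*x).

w = C1*exp(4*x) + C2*exp(3*x) - 2*x*exp(3*x)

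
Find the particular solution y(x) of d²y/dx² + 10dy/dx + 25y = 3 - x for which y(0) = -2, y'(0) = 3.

y = 17/125 - 267*exp(-5*x)/125 - x/25 - 191*x*exp(-5*x)/25

Characteristic equation r² + 10r + 25 = 0 has discriminant (10)² - 4·(25) = 0, so r = -5 is a repeated root.
Hence y_h = (C1 + C2*x)*exp(-5*x).
For the particular solution try y_p = A0 + A1*x. Substituting and matching coefficients of each power of x gives A0 = 17/125, A1 = -1/25, so y_p = 17/125 - x/25.
General solution: y = 17/125 - x/25 + C1*exp(-5*x) + C2*x*exp(-5*x).
Apply the initial conditions: y(0) = 17/125 + C1 = -2 and y'(0) = -1/25 + C2 - 5*C1 = 3. Solving gives C1 = -267/125, C2 = -191/25.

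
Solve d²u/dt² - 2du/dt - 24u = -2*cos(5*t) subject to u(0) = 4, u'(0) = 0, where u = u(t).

u = 20*sin(5*t)/2501 + 98*cos(5*t)/2501 + 482*exp(6*t)/305 + 488*exp(-4*t)/205

Characteristic equation r² - 2r - 24 = 0 factors as (r - 6)(r + 4) = 0, so r = 6, -4.
Hence u_h = C1*exp(6*t) + C2*exp(-4*t).
Try u_p = A*cos(5*t) + B*sin(5*t). Substituting and equating the coefficients of cos(5t) and sin(5t) gives A = 98/2501, B = 20/2501, so u_p = 20*sin(5*t)/2501 + 98*cos(5*t)/2501.
General solution: u = 20*sin(5*t)/2501 + 98*cos(5*t)/2501 + C1*exp(6*t) + C2*exp(-4*t).
Apply the initial conditions: u(0) = 98/2501 + C1 + C2 = 4 and u'(0) = 100/2501 - 4*C2 + 6*C1 = 0. Solving gives C1 = 482/305, C2 = 488/205.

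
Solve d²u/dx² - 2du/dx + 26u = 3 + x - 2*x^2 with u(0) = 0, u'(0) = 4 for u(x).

Characteristic equation r² - 2r + 26 = 0 has discriminant (-2)² - 4·(26) = -100 < 0, so r = 1 ± 5i.
Hence u_h = C1*cos(5*x)*exp(x) + C2*exp(x)*sin(5*x).
For the particular solution try u_p = A0 + A1*x + A2*x^2. Substituting and matching coefficients of each power of x gives A0 = 271/2197, A1 = 9/338, A2 = -1/13, so u_p = 271/2197 - x^2/13 + 9*x/338.
General solution: u = 271/2197 - x^2/13 + 9*x/338 + C1*cos(5*x)*exp(x) + C2*exp(x)*sin(5*x).
Apply the initial conditions: u(0) = 271/2197 + C1 = 0 and u'(0) = 9/338 + C1 + 5*C2 = 4. Solving gives C1 = -271/2197, C2 = 18001/21970.

u = 271/2197 - x**2/13 + 9*x/338 - 271*cos(5*x)*exp(x)/2197 + 18001*exp(x)*sin(5*x)/21970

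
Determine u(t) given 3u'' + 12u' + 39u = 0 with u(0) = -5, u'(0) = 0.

Divide through by 3: u'' + 4u' + 13u = 0.
Characteristic equation r² + 4r + 13 = 0 has discriminant (4)² - 4·(13) = -36 < 0, so r = -2 ± 3i.
Hence u_h = C1*cos(3*t)*exp(-2*t) + C2*exp(-2*t)*sin(3*t).
Apply the initial conditions: u(0) = C1 = -5 and u'(0) = -2*C1 + 3*C2 = 0. Solving gives C1 = -5, C2 = -10/3.

u = -5*cos(3*t)*exp(-2*t) - 10*exp(-2*t)*sin(3*t)/3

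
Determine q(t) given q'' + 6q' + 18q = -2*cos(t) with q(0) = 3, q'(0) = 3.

Characteristic equation r² + 6r + 18 = 0 has discriminant (6)² - 4·(18) = -36 < 0, so r = -3 ± 3i.
Hence q_h = C1*cos(3*t)*exp(-3*t) + C2*exp(-3*t)*sin(3*t).
Try q_p = A*cos(t) + B*sin(t). Substituting and equating the coefficients of cos(t) and sin(t) gives A = -34/325, B = -12/325, so q_p = -34*cos(t)/325 - 12*sin(t)/325.
General solution: q = -34*cos(t)/325 - 12*sin(t)/325 + C1*cos(3*t)*exp(-3*t) + C2*exp(-3*t)*sin(3*t).
Apply the initial conditions: q(0) = -34/325 + C1 = 3 and q'(0) = -12/325 - 3*C1 + 3*C2 = 3. Solving gives C1 = 1009/325, C2 = 1338/325.

q = -34*cos(t)/325 - 12*sin(t)/325 + 1009*cos(3*t)*exp(-3*t)/325 + 1338*exp(-3*t)*sin(3*t)/325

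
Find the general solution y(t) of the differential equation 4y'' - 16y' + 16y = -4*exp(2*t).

Divide through by 4: y'' - 4y' + 4y = -exp(2*t).
Characteristic equation r² - 4r + 4 = 0 has discriminant (-4)² - 4·(4) = 0, so r = 2 is a repeated root.
Hence y_h = (C1 + C2*t)*exp(2*t).
Since exp(2*t) solves the homogeneous equation (r = 2 is a root of multiplicity 2), multiply the trial by t^2. Try y_p = A*t^2*exp(2*t). Substituting into the equation and dividing by exp(2*t) gives A = -1/2, so y_p = -t^2*exp(2*t)/2.

y = C1*exp(2*t) - t**2*exp(2*t)/2 + C2*t*exp(2*t)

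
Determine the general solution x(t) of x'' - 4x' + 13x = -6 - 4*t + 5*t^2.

Characteristic equation r² - 4r + 13 = 0 has discriminant (-4)² - 4·(13) = -36 < 0, so r = 2 ± 3i.
Hence x_h = C1*cos(3*t)*exp(2*t) + C2*exp(2*t)*sin(3*t).
For the particular solution try x_p = A0 + A1*t + A2*t^2. Substituting and matching coefficients of each power of t gives A0 = -1192/2197, A1 = -12/169, A2 = 5/13, so x_p = -1192/2197 - 12*t/169 + 5*t^2/13.

x = -1192/2197 - 12*t/169 + 5*t**2/13 + C1*cos(3*t)*exp(2*t) + C2*exp(2*t)*sin(3*t)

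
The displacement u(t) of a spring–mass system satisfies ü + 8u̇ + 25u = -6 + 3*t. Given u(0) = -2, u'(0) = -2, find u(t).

u = -174/625 + 3*t/25 - 5629*exp(-4*t)*sin(3*t)/1875 - 1076*cos(3*t)*exp(-4*t)/625

Characteristic equation r² + 8r + 25 = 0 has discriminant (8)² - 4·(25) = -36 < 0, so r = -4 ± 3i.
Hence u_h = C1*cos(3*t)*exp(-4*t) + C2*exp(-4*t)*sin(3*t).
For the particular solution try u_p = A0 + A1*t. Substituting and matching coefficients of each power of t gives A0 = -174/625, A1 = 3/25, so u_p = -174/625 + 3*t/25.
General solution: u = -174/625 + 3*t/25 + C1*cos(3*t)*exp(-4*t) + C2*exp(-4*t)*sin(3*t).
Apply the initial conditions: u(0) = -174/625 + C1 = -2 and u'(0) = 3/25 - 4*C1 + 3*C2 = -2. Solving gives C1 = -1076/625, C2 = -5629/1875.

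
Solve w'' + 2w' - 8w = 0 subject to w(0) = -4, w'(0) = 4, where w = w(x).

w = -2*exp(-4*x) - 2*exp(2*x)

Characteristic equation r² + 2r - 8 = 0 factors as (r - 2)(r + 4) = 0, so r = 2, -4.
Hence w_h = C1*exp(2*x) + C2*exp(-4*x).
Apply the initial conditions: w(0) = C1 + C2 = -4 and w'(0) = -4*C2 + 2*C1 = 4. Solving gives C1 = -2, C2 = -2.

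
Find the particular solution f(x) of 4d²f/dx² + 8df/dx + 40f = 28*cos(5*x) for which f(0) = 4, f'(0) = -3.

f = -21*cos(5*x)/65 + 14*sin(5*x)/65 + 16*exp(-x)*sin(3*x)/195 + 281*cos(3*x)*exp(-x)/65

Divide through by 4: f'' + 2f' + 10f = 7*cos(5*x).
Characteristic equation r² + 2r + 10 = 0 has discriminant (2)² - 4·(10) = -36 < 0, so r = -1 ± 3i.
Hence f_h = C1*cos(3*x)*exp(-x) + C2*exp(-x)*sin(3*x).
Try f_p = A*cos(5*x) + B*sin(5*x). Substituting and equating the coefficients of cos(5x) and sin(5x) gives A = -21/65, B = 14/65, so f_p = -21*cos(5*x)/65 + 14*sin(5*x)/65.
General solution: f = -21*cos(5*x)/65 + 14*sin(5*x)/65 + C1*cos(3*x)*exp(-x) + C2*exp(-x)*sin(3*x).
Apply the initial conditions: f(0) = -21/65 + C1 = 4 and f'(0) = 14/13 - C1 + 3*C2 = -3. Solving gives C1 = 281/65, C2 = 16/195.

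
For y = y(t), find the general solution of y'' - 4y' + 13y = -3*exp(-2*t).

Characteristic equation r² - 4r + 13 = 0 has discriminant (-4)² - 4·(13) = -36 < 0, so r = 2 ± 3i.
Hence y_h = C1*cos(3*t)*exp(2*t) + C2*exp(2*t)*sin(3*t).
Try y_p = A*exp(-2*t). Substituting into the equation and dividing by exp(-2*t) gives A = -3/25, so y_p = -3*exp(-2*t)/25.

y = -3*exp(-2*t)/25 + C1*cos(3*t)*exp(2*t) + C2*exp(2*t)*sin(3*t)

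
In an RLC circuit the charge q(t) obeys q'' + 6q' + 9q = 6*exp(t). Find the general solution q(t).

q = 3*exp(t)/8 + C1*exp(-3*t) + C2*t*exp(-3*t)

Characteristic equation r² + 6r + 9 = 0 has discriminant (6)² - 4·(9) = 0, so r = -3 is a repeated root.
Hence q_h = (C1 + C2*t)*exp(-3*t).
Try q_p = A*exp(t). Substituting into the equation and dividing by exp(t) gives A = 3/8, so q_p = 3*exp(t)/8.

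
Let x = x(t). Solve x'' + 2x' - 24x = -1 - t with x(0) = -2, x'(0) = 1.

x = 13/288 - 329*exp(-6*t)/360 - 181*exp(4*t)/160 + t/24

Characteristic equation r² + 2r - 24 = 0 factors as (r - 4)(r + 6) = 0, so r = 4, -6.
Hence x_h = C1*exp(4*t) + C2*exp(-6*t).
For the particular solution try x_p = A0 + A1*t. Substituting and matching coefficients of each power of t gives A0 = 13/288, A1 = 1/24, so x_p = 13/288 + t/24.
General solution: x = 13/288 + t/24 + C1*exp(4*t) + C2*exp(-6*t).
Apply the initial conditions: x(0) = 13/288 + C1 + C2 = -2 and x'(0) = 1/24 - 6*C2 + 4*C1 = 1. Solving gives C1 = -181/160, C2 = -329/360.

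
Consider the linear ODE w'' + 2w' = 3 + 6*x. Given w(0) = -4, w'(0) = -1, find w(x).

w = -9/2 + exp(-2*x)/2 + 3*x**2/2

Characteristic equation r² + 2r = 0 factors as (r + 2)r = 0, so r = -2, 0.
Hence w_h = C1*exp(-2*x) + C2.
Since 0 is a characteristic root (multiplicity 1), multiply the polynomial trial by x: try w_p = x*(A0 + A1*x). Substituting and matching coefficients of each power of x gives A0 = 0, A1 = 3/2, so w_p = 3*x^2/2.
General solution: w = C2 + 3*x^2/2 + C1*exp(-2*x).
Apply the initial conditions: w(0) = C1 + C2 = -4 and w'(0) = -2*C1 = -1. Solving gives C1 = 1/2, C2 = -9/2.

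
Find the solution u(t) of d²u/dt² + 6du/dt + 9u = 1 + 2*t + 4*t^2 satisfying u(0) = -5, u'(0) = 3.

u = 7/27 - 142*exp(-3*t)/27 - 10*t/27 + 4*t**2/9 - 335*t*exp(-3*t)/27

Characteristic equation r² + 6r + 9 = 0 has discriminant (6)² - 4·(9) = 0, so r = -3 is a repeated root.
Hence u_h = (C1 + C2*t)*exp(-3*t).
For the particular solution try u_p = A0 + A1*t + A2*t^2. Substituting and matching coefficients of each power of t gives A0 = 7/27, A1 = -10/27, A2 = 4/9, so u_p = 7/27 - 10*t/27 + 4*t^2/9.
General solution: u = 7/27 - 10*t/27 + 4*t^2/9 + C1*exp(-3*t) + C2*t*exp(-3*t).
Apply the initial conditions: u(0) = 7/27 + C1 = -5 and u'(0) = -10/27 + C2 - 3*C1 = 3. Solving gives C1 = -142/27, C2 = -335/27.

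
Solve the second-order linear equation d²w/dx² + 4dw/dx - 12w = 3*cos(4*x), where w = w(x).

w = -21*cos(4*x)/260 + 3*sin(4*x)/65 + C1*exp(-6*x) + C2*exp(2*x)

Characteristic equation r² + 4r - 12 = 0 factors as (r + 6)(r - 2) = 0, so r = -6, 2.
Hence w_h = C1*exp(-6*x) + C2*exp(2*x).
Try w_p = A*cos(4*x) + B*sin(4*x). Substituting and equating the coefficients of cos(4x) and sin(4x) gives A = -21/260, B = 3/65, so w_p = -21*cos(4*x)/260 + 3*sin(4*x)/65.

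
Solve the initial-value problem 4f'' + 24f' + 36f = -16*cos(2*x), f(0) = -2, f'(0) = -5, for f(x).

f = -318*exp(-3*x)/169 - 48*sin(2*x)/169 - 20*cos(2*x)/169 - 131*x*exp(-3*x)/13

Divide through by 4: f'' + 6f' + 9f = -4*cos(2*x).
Characteristic equation r² + 6r + 9 = 0 has discriminant (6)² - 4·(9) = 0, so r = -3 is a repeated root.
Hence f_h = (C1 + C2*x)*exp(-3*x).
Try f_p = A*cos(2*x) + B*sin(2*x). Substituting and equating the coefficients of cos(2x) and sin(2x) gives A = -20/169, B = -48/169, so f_p = -48*sin(2*x)/169 - 20*cos(2*x)/169.
General solution: f = -48*sin(2*x)/169 - 20*cos(2*x)/169 + C1*exp(-3*x) + C2*x*exp(-3*x).
Apply the initial conditions: f(0) = -20/169 + C1 = -2 and f'(0) = -96/169 + C2 - 3*C1 = -5. Solving gives C1 = -318/169, C2 = -131/13.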